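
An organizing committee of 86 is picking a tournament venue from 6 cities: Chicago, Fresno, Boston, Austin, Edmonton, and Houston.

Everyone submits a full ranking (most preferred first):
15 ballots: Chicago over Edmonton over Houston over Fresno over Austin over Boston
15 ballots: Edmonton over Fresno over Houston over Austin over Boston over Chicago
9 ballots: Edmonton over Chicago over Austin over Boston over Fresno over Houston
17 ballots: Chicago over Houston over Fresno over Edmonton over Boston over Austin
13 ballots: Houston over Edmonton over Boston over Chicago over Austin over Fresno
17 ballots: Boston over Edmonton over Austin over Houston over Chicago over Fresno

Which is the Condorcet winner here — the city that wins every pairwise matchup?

Edmonton

Edmonton vs Chicago: 54–32
Edmonton vs Fresno: 69–17
Edmonton vs Boston: 69–17
Edmonton vs Austin: 86–0
Edmonton vs Houston: 56–30
Edmonton beats every other city.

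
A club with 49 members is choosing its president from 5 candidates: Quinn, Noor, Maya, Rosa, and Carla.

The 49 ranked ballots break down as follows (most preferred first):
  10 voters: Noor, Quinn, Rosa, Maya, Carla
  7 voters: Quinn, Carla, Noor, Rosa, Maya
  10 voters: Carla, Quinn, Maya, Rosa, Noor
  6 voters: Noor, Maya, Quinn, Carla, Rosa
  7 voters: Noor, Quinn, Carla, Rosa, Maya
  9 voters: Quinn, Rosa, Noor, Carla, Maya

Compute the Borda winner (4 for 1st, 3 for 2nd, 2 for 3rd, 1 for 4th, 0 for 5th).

Quinn

Quinn: 10×3 + 7×4 + 10×3 + 6×2 + 7×3 + 9×4 = 157
Noor: 10×4 + 7×2 + 10×0 + 6×4 + 7×4 + 9×2 = 124
Maya: 10×1 + 7×0 + 10×2 + 6×3 + 7×0 + 9×0 = 48
Rosa: 10×2 + 7×1 + 10×1 + 6×0 + 7×1 + 9×3 = 71
Carla: 10×0 + 7×3 + 10×4 + 6×1 + 7×2 + 9×1 = 90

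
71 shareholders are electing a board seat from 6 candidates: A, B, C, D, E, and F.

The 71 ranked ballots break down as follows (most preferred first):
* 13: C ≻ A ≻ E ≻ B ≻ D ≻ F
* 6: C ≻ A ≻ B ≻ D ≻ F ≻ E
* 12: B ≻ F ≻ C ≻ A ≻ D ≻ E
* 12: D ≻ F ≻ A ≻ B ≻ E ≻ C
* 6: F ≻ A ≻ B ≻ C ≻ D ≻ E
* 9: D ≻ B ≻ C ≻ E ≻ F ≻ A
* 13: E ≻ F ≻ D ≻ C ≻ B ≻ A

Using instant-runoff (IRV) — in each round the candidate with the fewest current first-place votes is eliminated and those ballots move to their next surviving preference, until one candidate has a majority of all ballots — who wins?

Round 1: A 0, B 12, C 19, D 21, E 13, F 6. A eliminated.
Round 2: B 12, C 19, D 21, E 13, F 6. F eliminated.
Round 3: B 18, C 19, D 21, E 13. E eliminated.
Round 4: B 18, C 19, D 34. B eliminated.
Round 5: C 37, D 34. C has a majority (≥36).

C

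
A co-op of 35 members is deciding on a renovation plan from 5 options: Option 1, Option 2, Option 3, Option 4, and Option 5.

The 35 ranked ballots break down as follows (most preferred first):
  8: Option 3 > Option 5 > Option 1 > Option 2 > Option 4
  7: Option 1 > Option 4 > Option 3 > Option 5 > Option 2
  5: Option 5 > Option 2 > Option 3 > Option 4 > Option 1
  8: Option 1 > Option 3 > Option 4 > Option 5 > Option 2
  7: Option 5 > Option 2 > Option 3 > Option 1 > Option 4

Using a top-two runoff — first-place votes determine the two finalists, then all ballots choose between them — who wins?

Round 1 first-place votes: Option 1 15, Option 2 0, Option 3 8, Option 4 0, Option 5 12. Option 1 and Option 5 advance.
Runoff: Option 1 is ranked above Option 5 on 15 ballots, Option 5 above Option 1 on 20.

Option 5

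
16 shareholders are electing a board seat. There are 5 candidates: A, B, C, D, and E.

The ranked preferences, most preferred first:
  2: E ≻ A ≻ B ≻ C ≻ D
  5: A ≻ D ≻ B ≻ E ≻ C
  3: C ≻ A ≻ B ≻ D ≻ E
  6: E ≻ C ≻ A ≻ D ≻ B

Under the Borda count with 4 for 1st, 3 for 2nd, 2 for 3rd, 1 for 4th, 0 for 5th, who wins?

A

A: 2×3 + 5×4 + 3×3 + 6×2 = 47
B: 2×2 + 5×2 + 3×2 + 6×0 = 20
C: 2×1 + 5×0 + 3×4 + 6×3 = 32
D: 2×0 + 5×3 + 3×1 + 6×1 = 24
E: 2×4 + 5×1 + 3×0 + 6×4 = 37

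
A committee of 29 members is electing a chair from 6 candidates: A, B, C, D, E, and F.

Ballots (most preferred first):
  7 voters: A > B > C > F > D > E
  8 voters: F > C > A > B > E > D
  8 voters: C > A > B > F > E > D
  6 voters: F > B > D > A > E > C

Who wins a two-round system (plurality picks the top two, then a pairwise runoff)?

C

Round 1 first-place votes: A 7, B 0, C 8, D 0, E 0, F 14. F and C advance.
Runoff: F is ranked above C on 14 ballots, C above F on 15.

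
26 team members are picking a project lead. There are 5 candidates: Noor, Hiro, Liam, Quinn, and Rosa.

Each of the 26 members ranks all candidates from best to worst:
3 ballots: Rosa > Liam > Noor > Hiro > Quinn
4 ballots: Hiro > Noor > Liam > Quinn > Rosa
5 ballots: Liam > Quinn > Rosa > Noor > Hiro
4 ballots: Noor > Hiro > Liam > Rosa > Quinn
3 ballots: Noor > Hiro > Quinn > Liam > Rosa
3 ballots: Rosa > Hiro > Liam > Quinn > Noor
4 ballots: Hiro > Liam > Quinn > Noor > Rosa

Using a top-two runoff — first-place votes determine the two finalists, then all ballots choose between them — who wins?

Round 1 first-place votes: Noor 7, Hiro 8, Liam 5, Quinn 0, Rosa 6. Hiro and Noor advance.
Runoff: Hiro is ranked above Noor on 11 ballots, Noor above Hiro on 15.

Noor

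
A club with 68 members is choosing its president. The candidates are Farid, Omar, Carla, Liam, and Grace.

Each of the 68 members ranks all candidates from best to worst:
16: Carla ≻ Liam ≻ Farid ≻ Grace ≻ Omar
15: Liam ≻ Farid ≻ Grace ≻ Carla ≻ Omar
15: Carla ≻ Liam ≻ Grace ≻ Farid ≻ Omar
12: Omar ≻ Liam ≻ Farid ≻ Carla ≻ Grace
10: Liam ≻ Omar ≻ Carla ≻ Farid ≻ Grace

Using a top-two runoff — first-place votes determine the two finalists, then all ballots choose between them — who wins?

Liam

Round 1 first-place votes: Farid 0, Omar 12, Carla 31, Liam 25, Grace 0. Carla and Liam advance.
Runoff: Carla is ranked above Liam on 31 ballots, Liam above Carla on 37.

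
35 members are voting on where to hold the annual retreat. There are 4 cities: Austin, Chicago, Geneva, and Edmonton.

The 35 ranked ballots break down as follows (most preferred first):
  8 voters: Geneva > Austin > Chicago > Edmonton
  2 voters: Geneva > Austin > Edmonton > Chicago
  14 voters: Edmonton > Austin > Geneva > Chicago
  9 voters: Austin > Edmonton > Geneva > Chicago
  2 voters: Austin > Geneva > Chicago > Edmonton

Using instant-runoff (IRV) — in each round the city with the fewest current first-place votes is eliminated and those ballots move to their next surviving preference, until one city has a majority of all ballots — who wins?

Austin

Round 1: Austin 11, Chicago 0, Geneva 10, Edmonton 14. Chicago eliminated.
Round 2: Austin 11, Geneva 10, Edmonton 14. Geneva eliminated.
Round 3: Austin 21, Edmonton 14. Austin has a majority (≥18).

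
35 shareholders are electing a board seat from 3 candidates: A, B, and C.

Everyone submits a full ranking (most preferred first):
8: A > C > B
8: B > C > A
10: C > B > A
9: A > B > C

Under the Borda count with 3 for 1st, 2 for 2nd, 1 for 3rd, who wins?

C

A: 8×3 + 8×1 + 10×1 + 9×3 = 69
B: 8×1 + 8×3 + 10×2 + 9×2 = 70
C: 8×2 + 8×2 + 10×3 + 9×1 = 71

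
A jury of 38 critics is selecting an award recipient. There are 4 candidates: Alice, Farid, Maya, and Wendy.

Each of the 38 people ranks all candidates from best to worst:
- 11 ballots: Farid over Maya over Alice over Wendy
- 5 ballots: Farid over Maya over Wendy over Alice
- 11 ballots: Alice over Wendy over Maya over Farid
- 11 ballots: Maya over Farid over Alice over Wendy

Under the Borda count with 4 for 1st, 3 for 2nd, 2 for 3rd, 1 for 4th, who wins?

Maya

Alice: 11×2 + 5×1 + 11×4 + 11×2 = 93
Farid: 11×4 + 5×4 + 11×1 + 11×3 = 108
Maya: 11×3 + 5×3 + 11×2 + 11×4 = 114
Wendy: 11×1 + 5×2 + 11×3 + 11×1 = 65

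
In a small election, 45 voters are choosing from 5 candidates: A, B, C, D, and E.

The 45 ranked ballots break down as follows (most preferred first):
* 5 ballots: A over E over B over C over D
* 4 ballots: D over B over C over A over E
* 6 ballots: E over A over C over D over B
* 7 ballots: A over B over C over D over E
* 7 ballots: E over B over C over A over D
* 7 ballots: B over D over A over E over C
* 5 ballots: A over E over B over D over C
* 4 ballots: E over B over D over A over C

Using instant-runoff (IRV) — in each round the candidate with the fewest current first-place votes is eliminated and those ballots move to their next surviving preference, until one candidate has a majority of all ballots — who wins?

Round 1: A 17, B 7, C 0, D 4, E 17. C eliminated.
Round 2: A 17, B 7, D 4, E 17. D eliminated.
Round 3: A 17, B 11, E 17. B eliminated.
Round 4: A 28, E 17. A has a majority (≥23).

A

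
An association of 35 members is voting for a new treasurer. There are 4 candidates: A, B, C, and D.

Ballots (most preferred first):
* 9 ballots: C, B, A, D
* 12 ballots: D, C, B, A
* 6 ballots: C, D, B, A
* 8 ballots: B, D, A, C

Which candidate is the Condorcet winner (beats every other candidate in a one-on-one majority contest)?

D vs A: 26–9
D vs B: 18–17
D vs C: 20–15
D beats every other candidate.

D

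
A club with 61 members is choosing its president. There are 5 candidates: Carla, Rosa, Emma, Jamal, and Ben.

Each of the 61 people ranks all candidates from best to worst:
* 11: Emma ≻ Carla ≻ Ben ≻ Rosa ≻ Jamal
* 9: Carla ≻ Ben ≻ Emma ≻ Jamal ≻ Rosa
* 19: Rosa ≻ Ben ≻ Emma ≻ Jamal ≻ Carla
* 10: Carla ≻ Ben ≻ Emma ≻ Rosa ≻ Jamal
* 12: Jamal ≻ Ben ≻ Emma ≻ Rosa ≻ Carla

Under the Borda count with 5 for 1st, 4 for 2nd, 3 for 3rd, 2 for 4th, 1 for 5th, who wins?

Carla: 11×4 + 9×5 + 19×1 + 10×5 + 12×1 = 170
Rosa: 11×2 + 9×1 + 19×5 + 10×2 + 12×2 = 170
Emma: 11×5 + 9×3 + 19×3 + 10×3 + 12×3 = 205
Jamal: 11×1 + 9×2 + 19×2 + 10×1 + 12×5 = 137
Ben: 11×3 + 9×4 + 19×4 + 10×4 + 12×4 = 233

Ben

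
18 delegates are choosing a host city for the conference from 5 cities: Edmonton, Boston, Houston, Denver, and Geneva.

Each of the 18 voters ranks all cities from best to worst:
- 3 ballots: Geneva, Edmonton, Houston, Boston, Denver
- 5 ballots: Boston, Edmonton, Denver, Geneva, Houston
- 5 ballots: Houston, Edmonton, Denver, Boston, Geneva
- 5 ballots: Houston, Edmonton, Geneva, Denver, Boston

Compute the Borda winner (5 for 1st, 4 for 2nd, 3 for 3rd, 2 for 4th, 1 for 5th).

Edmonton

Edmonton: 3×4 + 5×4 + 5×4 + 5×4 = 72
Boston: 3×2 + 5×5 + 5×2 + 5×1 = 46
Houston: 3×3 + 5×1 + 5×5 + 5×5 = 64
Denver: 3×1 + 5×3 + 5×3 + 5×2 = 43
Geneva: 3×5 + 5×2 + 5×1 + 5×3 = 45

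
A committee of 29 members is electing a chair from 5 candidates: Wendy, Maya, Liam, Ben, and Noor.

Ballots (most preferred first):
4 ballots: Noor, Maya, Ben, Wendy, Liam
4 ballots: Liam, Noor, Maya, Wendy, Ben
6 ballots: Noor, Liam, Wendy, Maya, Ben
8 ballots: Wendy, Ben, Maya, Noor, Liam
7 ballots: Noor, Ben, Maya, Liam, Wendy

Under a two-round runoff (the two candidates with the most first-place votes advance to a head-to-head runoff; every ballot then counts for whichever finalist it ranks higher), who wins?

Round 1 first-place votes: Wendy 8, Maya 0, Liam 4, Ben 0, Noor 17. Noor and Wendy advance.
Runoff: Noor is ranked above Wendy on 21 ballots, Wendy above Noor on 8.

Noor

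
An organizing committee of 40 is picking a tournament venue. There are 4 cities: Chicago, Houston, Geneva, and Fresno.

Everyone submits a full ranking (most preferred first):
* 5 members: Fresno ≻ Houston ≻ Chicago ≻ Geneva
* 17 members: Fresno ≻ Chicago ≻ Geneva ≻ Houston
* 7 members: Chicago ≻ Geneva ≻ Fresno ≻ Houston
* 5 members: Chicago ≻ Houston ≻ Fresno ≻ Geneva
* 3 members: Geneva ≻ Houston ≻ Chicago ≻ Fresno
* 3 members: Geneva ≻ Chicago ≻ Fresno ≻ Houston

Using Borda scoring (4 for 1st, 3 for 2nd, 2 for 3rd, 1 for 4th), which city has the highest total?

Chicago

Chicago: 5×2 + 17×3 + 7×4 + 5×4 + 3×2 + 3×3 = 124
Houston: 5×3 + 17×1 + 7×1 + 5×3 + 3×3 + 3×1 = 66
Geneva: 5×1 + 17×2 + 7×3 + 5×1 + 3×4 + 3×4 = 89
Fresno: 5×4 + 17×4 + 7×2 + 5×2 + 3×1 + 3×2 = 121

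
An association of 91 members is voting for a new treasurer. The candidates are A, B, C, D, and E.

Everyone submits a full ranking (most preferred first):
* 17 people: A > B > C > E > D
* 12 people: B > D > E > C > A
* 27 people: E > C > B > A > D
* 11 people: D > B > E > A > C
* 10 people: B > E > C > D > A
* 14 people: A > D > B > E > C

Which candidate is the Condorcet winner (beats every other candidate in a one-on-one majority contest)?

B vs A: 60–31
B vs C: 64–27
B vs D: 66–25
B vs E: 64–27
B beats every other candidate.

B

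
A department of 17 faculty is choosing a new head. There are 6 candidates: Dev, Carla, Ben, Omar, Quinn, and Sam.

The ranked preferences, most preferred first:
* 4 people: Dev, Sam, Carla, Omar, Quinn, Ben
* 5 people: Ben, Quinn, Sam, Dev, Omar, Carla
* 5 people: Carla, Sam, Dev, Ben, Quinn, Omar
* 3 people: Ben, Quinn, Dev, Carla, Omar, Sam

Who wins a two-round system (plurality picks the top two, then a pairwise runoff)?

Round 1 first-place votes: Dev 4, Carla 5, Ben 8, Omar 0, Quinn 0, Sam 0. Ben and Carla advance.
Runoff: Ben is ranked above Carla on 8 ballots, Carla above Ben on 9.

Carla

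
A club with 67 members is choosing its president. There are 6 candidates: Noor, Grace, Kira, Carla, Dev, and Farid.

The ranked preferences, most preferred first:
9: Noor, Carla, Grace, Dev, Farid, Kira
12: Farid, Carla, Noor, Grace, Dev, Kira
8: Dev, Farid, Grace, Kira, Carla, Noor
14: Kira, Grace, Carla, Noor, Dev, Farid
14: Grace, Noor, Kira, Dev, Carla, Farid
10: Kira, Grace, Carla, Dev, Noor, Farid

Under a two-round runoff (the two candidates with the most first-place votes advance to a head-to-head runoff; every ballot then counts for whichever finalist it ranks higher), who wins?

Grace

Round 1 first-place votes: Noor 9, Grace 14, Kira 24, Carla 0, Dev 8, Farid 12. Kira and Grace advance.
Runoff: Kira is ranked above Grace on 24 ballots, Grace above Kira on 43.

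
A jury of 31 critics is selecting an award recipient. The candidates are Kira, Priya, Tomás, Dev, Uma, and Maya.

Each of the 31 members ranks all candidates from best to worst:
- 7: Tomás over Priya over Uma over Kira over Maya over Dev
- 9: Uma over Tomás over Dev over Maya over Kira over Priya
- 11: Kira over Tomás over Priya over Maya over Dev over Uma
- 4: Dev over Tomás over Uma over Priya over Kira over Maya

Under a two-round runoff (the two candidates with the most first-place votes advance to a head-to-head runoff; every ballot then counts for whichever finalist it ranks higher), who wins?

Uma

Round 1 first-place votes: Kira 11, Priya 0, Tomás 7, Dev 4, Uma 9, Maya 0. Kira and Uma advance.
Runoff: Kira is ranked above Uma on 11 ballots, Uma above Kira on 20.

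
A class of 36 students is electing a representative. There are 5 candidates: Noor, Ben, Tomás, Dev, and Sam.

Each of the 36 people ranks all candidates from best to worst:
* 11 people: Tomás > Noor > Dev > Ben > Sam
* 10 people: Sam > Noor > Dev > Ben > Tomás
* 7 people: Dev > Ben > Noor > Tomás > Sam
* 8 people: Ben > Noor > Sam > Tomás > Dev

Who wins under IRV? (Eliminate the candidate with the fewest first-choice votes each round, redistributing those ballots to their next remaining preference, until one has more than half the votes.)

Ben

Round 1: Noor 0, Ben 8, Tomás 11, Dev 7, Sam 10. Noor eliminated.
Round 2: Ben 8, Tomás 11, Dev 7, Sam 10. Dev eliminated.
Round 3: Ben 15, Tomás 11, Sam 10. Sam eliminated.
Round 4: Ben 25, Tomás 11. Ben has a majority (≥19).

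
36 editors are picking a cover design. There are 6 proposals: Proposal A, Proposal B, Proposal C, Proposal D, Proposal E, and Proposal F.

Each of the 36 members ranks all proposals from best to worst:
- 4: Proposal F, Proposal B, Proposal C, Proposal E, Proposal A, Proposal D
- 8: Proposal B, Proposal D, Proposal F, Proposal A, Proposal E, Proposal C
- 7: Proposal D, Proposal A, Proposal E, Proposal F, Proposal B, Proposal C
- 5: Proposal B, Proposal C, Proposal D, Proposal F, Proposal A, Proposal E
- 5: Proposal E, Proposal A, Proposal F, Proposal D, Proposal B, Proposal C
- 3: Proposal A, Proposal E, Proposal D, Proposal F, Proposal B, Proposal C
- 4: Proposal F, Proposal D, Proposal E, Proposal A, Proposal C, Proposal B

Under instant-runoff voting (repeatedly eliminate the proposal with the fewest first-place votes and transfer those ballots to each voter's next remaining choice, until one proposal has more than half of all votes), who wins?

Proposal E

Round 1: Proposal A 3, Proposal B 13, Proposal C 0, Proposal D 7, Proposal E 5, Proposal F 8. Proposal C eliminated.
Round 2: Proposal A 3, Proposal B 13, Proposal D 7, Proposal E 5, Proposal F 8. Proposal A eliminated.
Round 3: Proposal B 13, Proposal D 7, Proposal E 8, Proposal F 8. Proposal D eliminated.
Round 4: Proposal B 13, Proposal E 15, Proposal F 8. Proposal F eliminated.
Round 5: Proposal B 17, Proposal E 19. Proposal E has a majority (≥19).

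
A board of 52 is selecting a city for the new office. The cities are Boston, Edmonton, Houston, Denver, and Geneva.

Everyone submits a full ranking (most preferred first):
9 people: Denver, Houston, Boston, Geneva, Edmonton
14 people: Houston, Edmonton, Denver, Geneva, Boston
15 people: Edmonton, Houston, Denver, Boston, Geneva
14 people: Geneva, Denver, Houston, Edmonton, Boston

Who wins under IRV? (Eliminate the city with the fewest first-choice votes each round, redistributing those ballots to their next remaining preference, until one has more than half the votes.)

Round 1: Boston 0, Edmonton 15, Houston 14, Denver 9, Geneva 14. Boston eliminated.
Round 2: Edmonton 15, Houston 14, Denver 9, Geneva 14. Denver eliminated.
Round 3: Edmonton 15, Houston 23, Geneva 14. Geneva eliminated.
Round 4: Edmonton 15, Houston 37. Houston has a majority (≥27).

Houston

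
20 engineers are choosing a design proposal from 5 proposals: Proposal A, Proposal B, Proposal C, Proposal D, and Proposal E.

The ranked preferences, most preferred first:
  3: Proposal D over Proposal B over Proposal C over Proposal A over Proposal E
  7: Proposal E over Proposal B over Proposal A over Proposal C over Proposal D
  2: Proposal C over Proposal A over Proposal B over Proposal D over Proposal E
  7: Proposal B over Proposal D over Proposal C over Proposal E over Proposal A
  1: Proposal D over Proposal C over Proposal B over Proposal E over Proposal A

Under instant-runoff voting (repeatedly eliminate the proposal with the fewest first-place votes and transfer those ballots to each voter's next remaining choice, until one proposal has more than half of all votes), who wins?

Round 1: Proposal A 0, Proposal B 7, Proposal C 2, Proposal D 4, Proposal E 7. Proposal A eliminated.
Round 2: Proposal B 7, Proposal C 2, Proposal D 4, Proposal E 7. Proposal C eliminated.
Round 3: Proposal B 9, Proposal D 4, Proposal E 7. Proposal D eliminated.
Round 4: Proposal B 13, Proposal E 7. Proposal B has a majority (≥11).

Proposal B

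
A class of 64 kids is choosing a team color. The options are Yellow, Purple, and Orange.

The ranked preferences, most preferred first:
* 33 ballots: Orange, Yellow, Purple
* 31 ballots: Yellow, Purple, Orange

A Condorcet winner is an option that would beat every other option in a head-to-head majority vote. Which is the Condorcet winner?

Orange vs Yellow: 33–31
Orange vs Purple: 33–31
Orange beats every other option.

Orange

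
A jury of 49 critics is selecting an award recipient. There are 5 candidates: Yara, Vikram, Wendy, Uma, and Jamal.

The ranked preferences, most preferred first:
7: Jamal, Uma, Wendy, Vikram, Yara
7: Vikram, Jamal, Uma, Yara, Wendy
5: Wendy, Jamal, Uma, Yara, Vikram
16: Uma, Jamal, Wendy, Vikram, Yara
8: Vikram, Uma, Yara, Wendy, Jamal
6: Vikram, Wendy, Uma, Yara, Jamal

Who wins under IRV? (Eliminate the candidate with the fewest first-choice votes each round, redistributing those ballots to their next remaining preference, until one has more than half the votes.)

Round 1: Yara 0, Vikram 21, Wendy 5, Uma 16, Jamal 7. Yara eliminated.
Round 2: Vikram 21, Wendy 5, Uma 16, Jamal 7. Wendy eliminated.
Round 3: Vikram 21, Uma 16, Jamal 12. Jamal eliminated.
Round 4: Vikram 21, Uma 28. Uma has a majority (≥25).

Uma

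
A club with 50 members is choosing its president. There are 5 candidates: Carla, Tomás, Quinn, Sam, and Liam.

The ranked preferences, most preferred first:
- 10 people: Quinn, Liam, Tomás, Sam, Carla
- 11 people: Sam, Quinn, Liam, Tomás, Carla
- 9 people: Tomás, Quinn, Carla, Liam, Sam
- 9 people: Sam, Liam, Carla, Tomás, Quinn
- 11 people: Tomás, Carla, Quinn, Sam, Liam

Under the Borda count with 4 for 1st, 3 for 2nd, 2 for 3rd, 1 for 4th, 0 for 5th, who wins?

Carla: 10×0 + 11×0 + 9×2 + 9×2 + 11×3 = 69
Tomás: 10×2 + 11×1 + 9×4 + 9×1 + 11×4 = 120
Quinn: 10×4 + 11×3 + 9×3 + 9×0 + 11×2 = 122
Sam: 10×1 + 11×4 + 9×0 + 9×4 + 11×1 = 101
Liam: 10×3 + 11×2 + 9×1 + 9×3 + 11×0 = 88

Quinn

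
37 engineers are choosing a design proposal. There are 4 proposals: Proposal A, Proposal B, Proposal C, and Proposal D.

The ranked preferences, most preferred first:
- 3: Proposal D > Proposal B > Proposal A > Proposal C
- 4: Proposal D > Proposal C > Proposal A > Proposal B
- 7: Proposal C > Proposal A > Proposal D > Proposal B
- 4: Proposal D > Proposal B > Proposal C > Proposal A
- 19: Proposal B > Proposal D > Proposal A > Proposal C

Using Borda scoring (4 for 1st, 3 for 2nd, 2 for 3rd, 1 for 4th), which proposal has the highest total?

Proposal A: 3×2 + 4×2 + 7×3 + 4×1 + 19×2 = 77
Proposal B: 3×3 + 4×1 + 7×1 + 4×3 + 19×4 = 108
Proposal C: 3×1 + 4×3 + 7×4 + 4×2 + 19×1 = 70
Proposal D: 3×4 + 4×4 + 7×2 + 4×4 + 19×3 = 115

Proposal D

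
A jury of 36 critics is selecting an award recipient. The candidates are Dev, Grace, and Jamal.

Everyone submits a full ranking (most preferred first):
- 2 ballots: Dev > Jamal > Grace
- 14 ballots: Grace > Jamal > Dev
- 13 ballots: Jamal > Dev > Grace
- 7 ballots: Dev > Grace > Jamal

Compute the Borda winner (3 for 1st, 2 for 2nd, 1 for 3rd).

Dev: 2×3 + 14×1 + 13×2 + 7×3 = 67
Grace: 2×1 + 14×3 + 13×1 + 7×2 = 71
Jamal: 2×2 + 14×2 + 13×3 + 7×1 = 78

Jamal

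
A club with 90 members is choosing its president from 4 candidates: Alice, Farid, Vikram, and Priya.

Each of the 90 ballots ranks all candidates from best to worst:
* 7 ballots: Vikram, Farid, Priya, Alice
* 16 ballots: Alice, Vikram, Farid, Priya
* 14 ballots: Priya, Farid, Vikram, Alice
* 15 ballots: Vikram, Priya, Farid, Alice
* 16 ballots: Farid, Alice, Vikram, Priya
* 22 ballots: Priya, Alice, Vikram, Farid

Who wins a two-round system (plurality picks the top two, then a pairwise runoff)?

Round 1 first-place votes: Alice 16, Farid 16, Vikram 22, Priya 36. Priya and Vikram advance.
Runoff: Priya is ranked above Vikram on 36 ballots, Vikram above Priya on 54.

Vikram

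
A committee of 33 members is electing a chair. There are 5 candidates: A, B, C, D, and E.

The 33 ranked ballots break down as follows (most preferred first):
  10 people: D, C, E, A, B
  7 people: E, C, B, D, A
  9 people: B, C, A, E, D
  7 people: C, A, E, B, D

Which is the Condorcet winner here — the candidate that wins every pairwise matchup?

C

C vs A: 33–0
C vs B: 24–9
C vs D: 23–10
C vs E: 26–7
C beats every other candidate.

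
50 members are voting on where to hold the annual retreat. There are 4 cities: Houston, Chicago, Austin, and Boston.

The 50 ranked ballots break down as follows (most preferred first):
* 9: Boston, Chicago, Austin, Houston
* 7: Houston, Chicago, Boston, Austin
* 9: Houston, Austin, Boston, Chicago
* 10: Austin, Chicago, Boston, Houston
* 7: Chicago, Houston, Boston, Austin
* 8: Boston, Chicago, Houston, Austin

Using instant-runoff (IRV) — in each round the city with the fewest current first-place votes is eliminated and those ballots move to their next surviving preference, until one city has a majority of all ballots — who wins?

Boston

Round 1: Houston 16, Chicago 7, Austin 10, Boston 17. Chicago eliminated.
Round 2: Houston 23, Austin 10, Boston 17. Austin eliminated.
Round 3: Houston 23, Boston 27. Boston has a majority (≥26).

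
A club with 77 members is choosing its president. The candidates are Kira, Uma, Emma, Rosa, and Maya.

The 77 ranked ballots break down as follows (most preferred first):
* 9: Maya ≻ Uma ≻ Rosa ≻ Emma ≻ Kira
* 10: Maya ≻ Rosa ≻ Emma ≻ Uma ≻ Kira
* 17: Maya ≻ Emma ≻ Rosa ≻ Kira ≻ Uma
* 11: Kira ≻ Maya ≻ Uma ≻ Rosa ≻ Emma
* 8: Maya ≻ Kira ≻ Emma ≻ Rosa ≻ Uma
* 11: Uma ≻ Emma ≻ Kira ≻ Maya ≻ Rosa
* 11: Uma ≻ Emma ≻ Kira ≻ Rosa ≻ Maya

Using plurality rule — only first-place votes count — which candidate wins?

First-place votes: Kira 11, Uma 22, Emma 0, Rosa 0, Maya 44.

Maya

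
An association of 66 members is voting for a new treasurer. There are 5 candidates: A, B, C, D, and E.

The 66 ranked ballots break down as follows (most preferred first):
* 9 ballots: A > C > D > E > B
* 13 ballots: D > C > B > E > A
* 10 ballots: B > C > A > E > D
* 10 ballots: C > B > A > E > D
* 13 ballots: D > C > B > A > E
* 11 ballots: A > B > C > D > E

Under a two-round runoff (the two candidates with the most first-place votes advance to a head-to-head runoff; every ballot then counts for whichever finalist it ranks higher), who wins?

Round 1 first-place votes: A 20, B 10, C 10, D 26, E 0. D and A advance.
Runoff: D is ranked above A on 26 ballots, A above D on 40.

A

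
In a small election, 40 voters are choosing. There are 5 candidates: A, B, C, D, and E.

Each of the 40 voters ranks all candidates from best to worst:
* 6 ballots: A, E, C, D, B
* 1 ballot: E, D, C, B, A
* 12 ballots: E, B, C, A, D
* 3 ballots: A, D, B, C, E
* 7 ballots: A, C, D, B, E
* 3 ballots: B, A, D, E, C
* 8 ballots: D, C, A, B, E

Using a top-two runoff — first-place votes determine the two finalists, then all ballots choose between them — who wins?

A

Round 1 first-place votes: A 16, B 3, C 0, D 8, E 13. A and E advance.
Runoff: A is ranked above E on 27 ballots, E above A on 13.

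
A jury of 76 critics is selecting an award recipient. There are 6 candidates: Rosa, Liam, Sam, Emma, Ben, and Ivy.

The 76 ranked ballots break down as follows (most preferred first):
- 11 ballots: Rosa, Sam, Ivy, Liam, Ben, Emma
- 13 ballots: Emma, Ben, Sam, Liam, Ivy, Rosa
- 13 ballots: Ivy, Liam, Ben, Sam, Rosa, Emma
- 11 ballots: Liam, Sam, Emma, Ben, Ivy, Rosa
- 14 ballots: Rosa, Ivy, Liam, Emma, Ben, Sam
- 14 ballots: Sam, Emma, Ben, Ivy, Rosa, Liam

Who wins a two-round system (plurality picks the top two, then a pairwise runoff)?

Sam

Round 1 first-place votes: Rosa 25, Liam 11, Sam 14, Emma 13, Ben 0, Ivy 13. Rosa and Sam advance.
Runoff: Rosa is ranked above Sam on 25 ballots, Sam above Rosa on 51.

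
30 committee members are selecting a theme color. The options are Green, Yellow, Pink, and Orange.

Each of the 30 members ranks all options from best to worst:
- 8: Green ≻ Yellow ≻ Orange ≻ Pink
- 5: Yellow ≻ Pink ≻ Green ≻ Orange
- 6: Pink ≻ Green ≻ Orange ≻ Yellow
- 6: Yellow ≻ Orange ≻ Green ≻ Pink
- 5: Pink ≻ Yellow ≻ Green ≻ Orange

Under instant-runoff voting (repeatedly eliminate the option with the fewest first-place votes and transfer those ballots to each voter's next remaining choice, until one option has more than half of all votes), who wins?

Round 1: Green 8, Yellow 11, Pink 11, Orange 0. Orange eliminated.
Round 2: Green 8, Yellow 11, Pink 11. Green eliminated.
Round 3: Yellow 19, Pink 11. Yellow has a majority (≥16).

Yellow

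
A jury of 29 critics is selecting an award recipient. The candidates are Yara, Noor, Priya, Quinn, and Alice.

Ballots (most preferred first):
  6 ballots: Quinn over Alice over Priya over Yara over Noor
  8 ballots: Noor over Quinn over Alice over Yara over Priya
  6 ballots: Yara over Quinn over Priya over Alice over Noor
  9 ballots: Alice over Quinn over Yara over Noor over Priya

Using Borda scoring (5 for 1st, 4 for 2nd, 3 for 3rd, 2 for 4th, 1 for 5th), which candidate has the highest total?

Yara: 6×2 + 8×2 + 6×5 + 9×3 = 85
Noor: 6×1 + 8×5 + 6×1 + 9×2 = 70
Priya: 6×3 + 8×1 + 6×3 + 9×1 = 53
Quinn: 6×5 + 8×4 + 6×4 + 9×4 = 122
Alice: 6×4 + 8×3 + 6×2 + 9×5 = 105

Quinn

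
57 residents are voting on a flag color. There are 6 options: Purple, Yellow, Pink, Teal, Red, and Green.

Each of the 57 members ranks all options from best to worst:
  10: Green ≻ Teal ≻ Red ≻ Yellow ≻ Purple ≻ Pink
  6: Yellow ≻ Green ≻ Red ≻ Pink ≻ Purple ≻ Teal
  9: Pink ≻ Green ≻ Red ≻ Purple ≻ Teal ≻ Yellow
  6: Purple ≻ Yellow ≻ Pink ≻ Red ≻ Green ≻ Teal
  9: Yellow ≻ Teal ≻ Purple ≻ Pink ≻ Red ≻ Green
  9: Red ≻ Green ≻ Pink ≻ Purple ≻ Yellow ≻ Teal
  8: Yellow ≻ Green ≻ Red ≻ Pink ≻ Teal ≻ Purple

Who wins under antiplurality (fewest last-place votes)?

Last-place votes: Purple 8, Yellow 9, Pink 10, Teal 21, Red 0, Green 9.

Red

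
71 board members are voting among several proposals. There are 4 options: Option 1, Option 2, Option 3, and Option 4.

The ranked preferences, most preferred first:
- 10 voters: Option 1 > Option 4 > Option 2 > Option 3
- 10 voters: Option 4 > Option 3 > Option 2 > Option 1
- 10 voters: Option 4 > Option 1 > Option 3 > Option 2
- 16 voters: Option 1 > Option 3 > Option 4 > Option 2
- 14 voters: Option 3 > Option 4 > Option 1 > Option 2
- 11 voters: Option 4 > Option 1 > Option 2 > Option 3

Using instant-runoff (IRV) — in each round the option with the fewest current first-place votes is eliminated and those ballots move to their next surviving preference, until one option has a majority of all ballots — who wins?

Option 4

Round 1: Option 1 26, Option 2 0, Option 3 14, Option 4 31. Option 2 eliminated.
Round 2: Option 1 26, Option 3 14, Option 4 31. Option 3 eliminated.
Round 3: Option 1 26, Option 4 45. Option 4 has a majority (≥36).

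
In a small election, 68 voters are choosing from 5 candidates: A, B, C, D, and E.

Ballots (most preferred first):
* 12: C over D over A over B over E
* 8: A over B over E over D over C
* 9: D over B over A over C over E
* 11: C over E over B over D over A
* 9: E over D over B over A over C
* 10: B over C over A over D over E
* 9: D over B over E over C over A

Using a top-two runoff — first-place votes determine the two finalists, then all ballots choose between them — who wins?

D

Round 1 first-place votes: A 8, B 10, C 23, D 18, E 9. C and D advance.
Runoff: C is ranked above D on 33 ballots, D above C on 35.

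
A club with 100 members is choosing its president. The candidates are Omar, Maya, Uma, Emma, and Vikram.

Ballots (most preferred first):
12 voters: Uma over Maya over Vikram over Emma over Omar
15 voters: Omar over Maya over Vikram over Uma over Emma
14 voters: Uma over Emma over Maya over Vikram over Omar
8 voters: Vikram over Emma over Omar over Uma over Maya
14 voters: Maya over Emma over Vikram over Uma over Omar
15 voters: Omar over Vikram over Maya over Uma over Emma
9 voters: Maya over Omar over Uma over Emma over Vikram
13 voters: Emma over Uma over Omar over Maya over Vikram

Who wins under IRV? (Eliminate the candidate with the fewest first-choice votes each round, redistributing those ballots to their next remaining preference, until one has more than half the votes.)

Uma

Round 1: Omar 30, Maya 23, Uma 26, Emma 13, Vikram 8. Vikram eliminated.
Round 2: Omar 30, Maya 23, Uma 26, Emma 21. Emma eliminated.
Round 3: Omar 38, Maya 23, Uma 39. Maya eliminated.
Round 4: Omar 47, Uma 53. Uma has a majority (≥51).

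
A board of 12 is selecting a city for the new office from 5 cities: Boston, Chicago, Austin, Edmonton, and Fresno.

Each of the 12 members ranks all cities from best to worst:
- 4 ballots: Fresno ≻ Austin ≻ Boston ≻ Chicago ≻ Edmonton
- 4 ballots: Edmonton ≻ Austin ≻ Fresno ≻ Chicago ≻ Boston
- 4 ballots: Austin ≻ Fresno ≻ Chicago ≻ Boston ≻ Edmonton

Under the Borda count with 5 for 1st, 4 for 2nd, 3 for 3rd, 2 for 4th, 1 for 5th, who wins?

Boston: 4×3 + 4×1 + 4×2 = 24
Chicago: 4×2 + 4×2 + 4×3 = 28
Austin: 4×4 + 4×4 + 4×5 = 52
Edmonton: 4×1 + 4×5 + 4×1 = 28
Fresno: 4×5 + 4×3 + 4×4 = 48

Austin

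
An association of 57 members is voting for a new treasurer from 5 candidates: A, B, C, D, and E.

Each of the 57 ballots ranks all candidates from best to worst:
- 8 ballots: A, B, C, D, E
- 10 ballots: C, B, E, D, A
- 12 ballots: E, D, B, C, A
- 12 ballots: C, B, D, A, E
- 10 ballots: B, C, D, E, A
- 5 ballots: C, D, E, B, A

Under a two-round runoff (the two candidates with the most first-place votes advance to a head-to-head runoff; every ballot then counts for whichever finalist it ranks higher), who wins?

Round 1 first-place votes: A 8, B 10, C 27, D 0, E 12. C and E advance.
Runoff: C is ranked above E on 45 ballots, E above C on 12.

C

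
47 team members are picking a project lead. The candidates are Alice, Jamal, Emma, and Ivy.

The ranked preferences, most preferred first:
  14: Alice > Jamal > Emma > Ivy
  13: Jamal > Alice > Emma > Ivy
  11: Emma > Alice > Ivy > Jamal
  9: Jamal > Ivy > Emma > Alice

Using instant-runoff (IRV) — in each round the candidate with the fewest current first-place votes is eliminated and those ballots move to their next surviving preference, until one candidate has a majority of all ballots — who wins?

Alice

Round 1: Alice 14, Jamal 22, Emma 11, Ivy 0. Ivy eliminated.
Round 2: Alice 14, Jamal 22, Emma 11. Emma eliminated.
Round 3: Alice 25, Jamal 22. Alice has a majority (≥24).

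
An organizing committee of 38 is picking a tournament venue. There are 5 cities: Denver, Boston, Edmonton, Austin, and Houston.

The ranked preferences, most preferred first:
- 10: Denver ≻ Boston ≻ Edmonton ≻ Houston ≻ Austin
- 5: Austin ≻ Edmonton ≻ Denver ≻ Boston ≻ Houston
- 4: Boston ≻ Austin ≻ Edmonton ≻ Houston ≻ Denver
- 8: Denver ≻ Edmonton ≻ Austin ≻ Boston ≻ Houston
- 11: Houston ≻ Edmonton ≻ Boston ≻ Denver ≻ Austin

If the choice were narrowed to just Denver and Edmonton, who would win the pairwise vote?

Edmonton

Denver is ranked above Edmonton on 18 ballots; Edmonton above Denver on 20.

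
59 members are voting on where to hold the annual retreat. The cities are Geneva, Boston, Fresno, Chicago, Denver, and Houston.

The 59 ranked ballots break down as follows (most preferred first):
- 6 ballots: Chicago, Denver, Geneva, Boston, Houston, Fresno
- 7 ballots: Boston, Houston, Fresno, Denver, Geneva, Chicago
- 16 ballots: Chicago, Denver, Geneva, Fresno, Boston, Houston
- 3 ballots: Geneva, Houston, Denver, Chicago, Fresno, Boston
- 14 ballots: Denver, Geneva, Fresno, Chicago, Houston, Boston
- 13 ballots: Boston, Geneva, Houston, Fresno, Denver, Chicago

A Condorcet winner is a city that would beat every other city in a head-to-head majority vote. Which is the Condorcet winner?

Denver vs Geneva: 43–16
Denver vs Boston: 39–20
Denver vs Fresno: 39–20
Denver vs Chicago: 37–22
Denver vs Houston: 36–23
Denver beats every other city.

Denver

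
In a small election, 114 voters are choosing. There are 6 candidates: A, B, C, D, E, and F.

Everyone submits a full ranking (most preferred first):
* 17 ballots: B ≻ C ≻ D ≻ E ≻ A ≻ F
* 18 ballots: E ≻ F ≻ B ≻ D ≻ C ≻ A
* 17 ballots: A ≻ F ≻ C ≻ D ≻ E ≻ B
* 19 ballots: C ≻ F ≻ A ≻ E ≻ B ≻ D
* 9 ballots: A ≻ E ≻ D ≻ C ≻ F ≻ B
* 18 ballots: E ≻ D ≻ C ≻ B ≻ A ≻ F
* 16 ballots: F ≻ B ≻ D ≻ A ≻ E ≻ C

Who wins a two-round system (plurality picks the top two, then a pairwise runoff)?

A

Round 1 first-place votes: A 26, B 17, C 19, D 0, E 36, F 16. E and A advance.
Runoff: E is ranked above A on 53 ballots, A above E on 61.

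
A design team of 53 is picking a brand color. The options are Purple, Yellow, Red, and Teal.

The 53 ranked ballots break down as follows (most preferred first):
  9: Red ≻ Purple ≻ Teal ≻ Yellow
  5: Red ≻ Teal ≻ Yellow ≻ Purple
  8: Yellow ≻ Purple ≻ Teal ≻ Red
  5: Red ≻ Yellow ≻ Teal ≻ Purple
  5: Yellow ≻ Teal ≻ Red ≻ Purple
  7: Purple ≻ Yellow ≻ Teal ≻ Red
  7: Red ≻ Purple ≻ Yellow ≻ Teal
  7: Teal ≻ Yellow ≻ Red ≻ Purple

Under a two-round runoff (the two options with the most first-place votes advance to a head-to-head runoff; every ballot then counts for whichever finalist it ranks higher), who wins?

Yellow

Round 1 first-place votes: Purple 7, Yellow 13, Red 26, Teal 7. Red and Yellow advance.
Runoff: Red is ranked above Yellow on 26 ballots, Yellow above Red on 27.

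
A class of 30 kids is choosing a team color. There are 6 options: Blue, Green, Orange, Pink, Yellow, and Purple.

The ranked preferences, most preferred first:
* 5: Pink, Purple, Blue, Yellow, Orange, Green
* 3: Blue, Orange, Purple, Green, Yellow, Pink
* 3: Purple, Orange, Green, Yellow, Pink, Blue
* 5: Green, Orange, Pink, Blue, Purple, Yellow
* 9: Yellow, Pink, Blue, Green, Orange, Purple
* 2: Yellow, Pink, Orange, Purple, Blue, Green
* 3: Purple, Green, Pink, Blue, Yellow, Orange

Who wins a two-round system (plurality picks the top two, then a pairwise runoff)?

Purple

Round 1 first-place votes: Blue 3, Green 5, Orange 0, Pink 5, Yellow 11, Purple 6. Yellow and Purple advance.
Runoff: Yellow is ranked above Purple on 11 ballots, Purple above Yellow on 19.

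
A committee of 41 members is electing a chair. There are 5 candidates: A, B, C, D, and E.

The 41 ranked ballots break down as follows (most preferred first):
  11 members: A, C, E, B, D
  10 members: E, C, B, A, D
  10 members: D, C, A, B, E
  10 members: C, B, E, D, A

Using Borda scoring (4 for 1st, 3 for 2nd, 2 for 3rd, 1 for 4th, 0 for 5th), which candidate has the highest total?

C

A: 11×4 + 10×1 + 10×2 + 10×0 = 74
B: 11×1 + 10×2 + 10×1 + 10×3 = 71
C: 11×3 + 10×3 + 10×3 + 10×4 = 133
D: 11×0 + 10×0 + 10×4 + 10×1 = 50
E: 11×2 + 10×4 + 10×0 + 10×2 = 82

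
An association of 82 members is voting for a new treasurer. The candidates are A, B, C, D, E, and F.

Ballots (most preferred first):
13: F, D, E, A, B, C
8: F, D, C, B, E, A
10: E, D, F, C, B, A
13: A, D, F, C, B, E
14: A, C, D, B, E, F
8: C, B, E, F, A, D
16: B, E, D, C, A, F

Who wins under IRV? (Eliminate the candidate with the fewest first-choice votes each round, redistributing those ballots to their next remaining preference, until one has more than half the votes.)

A

Round 1: A 27, B 16, C 8, D 0, E 10, F 21. D eliminated.
Round 2: A 27, B 16, C 8, E 10, F 21. C eliminated.
Round 3: A 27, B 24, E 10, F 21. E eliminated.
Round 4: A 27, B 24, F 31. B eliminated.
Round 5: A 43, F 39. A has a majority (≥42).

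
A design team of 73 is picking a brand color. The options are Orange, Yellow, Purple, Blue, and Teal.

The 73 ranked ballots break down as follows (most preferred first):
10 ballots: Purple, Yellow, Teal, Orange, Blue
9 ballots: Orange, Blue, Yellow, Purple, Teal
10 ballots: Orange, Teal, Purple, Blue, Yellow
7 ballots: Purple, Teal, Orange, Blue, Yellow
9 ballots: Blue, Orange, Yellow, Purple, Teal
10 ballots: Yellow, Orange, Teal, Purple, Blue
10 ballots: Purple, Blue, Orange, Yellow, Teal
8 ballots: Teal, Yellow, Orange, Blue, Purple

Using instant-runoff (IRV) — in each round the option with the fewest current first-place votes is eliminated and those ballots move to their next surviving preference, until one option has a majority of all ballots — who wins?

Orange

Round 1: Orange 19, Yellow 10, Purple 27, Blue 9, Teal 8. Teal eliminated.
Round 2: Orange 19, Yellow 18, Purple 27, Blue 9. Blue eliminated.
Round 3: Orange 28, Yellow 18, Purple 27. Yellow eliminated.
Round 4: Orange 46, Purple 27. Orange has a majority (≥37).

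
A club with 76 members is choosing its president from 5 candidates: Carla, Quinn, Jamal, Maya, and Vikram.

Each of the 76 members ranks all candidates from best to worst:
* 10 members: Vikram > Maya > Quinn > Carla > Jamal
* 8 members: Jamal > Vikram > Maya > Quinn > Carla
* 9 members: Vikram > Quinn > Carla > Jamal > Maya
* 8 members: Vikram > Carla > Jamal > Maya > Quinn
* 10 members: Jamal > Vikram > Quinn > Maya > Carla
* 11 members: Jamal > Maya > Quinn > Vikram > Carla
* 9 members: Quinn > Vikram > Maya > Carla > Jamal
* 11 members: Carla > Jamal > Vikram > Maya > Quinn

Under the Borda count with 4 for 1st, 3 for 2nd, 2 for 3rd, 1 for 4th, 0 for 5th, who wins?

Vikram

Carla: 10×1 + 8×0 + 9×2 + 8×3 + 10×0 + 11×0 + 9×1 + 11×4 = 105
Quinn: 10×2 + 8×1 + 9×3 + 8×0 + 10×2 + 11×2 + 9×4 + 11×0 = 133
Jamal: 10×0 + 8×4 + 9×1 + 8×2 + 10×4 + 11×4 + 9×0 + 11×3 = 174
Maya: 10×3 + 8×2 + 9×0 + 8×1 + 10×1 + 11×3 + 9×2 + 11×1 = 126
Vikram: 10×4 + 8×3 + 9×4 + 8×4 + 10×3 + 11×1 + 9×3 + 11×2 = 222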